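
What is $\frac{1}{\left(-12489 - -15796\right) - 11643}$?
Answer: $- \frac{1}{8336} \approx -0.00011996$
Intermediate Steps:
$\frac{1}{\left(-12489 - -15796\right) - 11643} = \frac{1}{\left(-12489 + 15796\right) - 11643} = \frac{1}{3307 - 11643} = \frac{1}{-8336} = - \frac{1}{8336}$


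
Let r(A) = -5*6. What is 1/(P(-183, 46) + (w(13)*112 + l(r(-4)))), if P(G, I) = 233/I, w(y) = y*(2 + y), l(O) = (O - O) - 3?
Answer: 46/1004735 ≈ 4.5783e-5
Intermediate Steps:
r(A) = -30
l(O) = -3 (l(O) = 0 - 3 = -3)
1/(P(-183, 46) + (w(13)*112 + l(r(-4)))) = 1/(233/46 + ((13*(2 + 13))*112 - 3)) = 1/(233*(1/46) + ((13*15)*112 - 3)) = 1/(233/46 + (195*112 - 3)) = 1/(233/46 + (21840 - 3)) = 1/(233/46 + 21837) = 1/(1004735/46) = 46/1004735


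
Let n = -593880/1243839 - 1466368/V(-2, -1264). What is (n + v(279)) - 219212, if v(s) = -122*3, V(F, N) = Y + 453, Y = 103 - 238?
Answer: -14779362130358/65923467 ≈ -2.2419e+5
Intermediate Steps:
Y = -135
V(F, N) = 318 (V(F, N) = -135 + 453 = 318)
v(s) = -366
n = -304019093432/65923467 (n = -593880/1243839 - 1466368/318 = -593880*1/1243839 - 1466368*1/318 = -197960/414613 - 733184/159 = -304019093432/65923467 ≈ -4611.7)
(n + v(279)) - 219212 = (-304019093432/65923467 - 366) - 219212 = -328147082354/65923467 - 219212 = -14779362130358/65923467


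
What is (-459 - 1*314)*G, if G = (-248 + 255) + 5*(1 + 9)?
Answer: -44061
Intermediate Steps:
G = 57 (G = 7 + 5*10 = 7 + 50 = 57)
(-459 - 1*314)*G = (-459 - 1*314)*57 = (-459 - 314)*57 = -773*57 = -44061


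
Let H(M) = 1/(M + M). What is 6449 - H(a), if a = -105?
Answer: 1354291/210 ≈ 6449.0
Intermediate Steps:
H(M) = 1/(2*M)
6449 - H(a) = 6449 - 1/(2*(-105)) = 6449 - (-1)/(2*105) = 6449 - 1*(-1/210) = 6449 + 1/210 = 1354291/210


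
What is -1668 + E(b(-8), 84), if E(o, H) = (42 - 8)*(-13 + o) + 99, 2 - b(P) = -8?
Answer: -1671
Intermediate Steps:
b(P) = 10 (b(P) = 2 - 1*(-8) = 2 + 8 = 10)
E(o, H) = -343 + 34*o (E(o, H) = 34*(-13 + o) + 99 = (-442 + 34*o) + 99 = -343 + 34*o)
-1668 + E(b(-8), 84) = -1668 + (-343 + 34*10) = -1668 + (-343 + 340) = -1668 - 3 = -1671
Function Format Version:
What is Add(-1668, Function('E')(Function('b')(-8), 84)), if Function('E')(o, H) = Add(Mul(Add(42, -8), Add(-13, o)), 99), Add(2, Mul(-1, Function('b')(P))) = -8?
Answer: -1671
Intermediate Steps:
Function('b')(P) = 10 (Function('b')(P) = Add(2, Mul(-1, -8)) = Add(2, 8) = 10)
Function('E')(o, H) = Add(-343, Mul(34, o)) (Function('E')(o, H) = Add(Mul(34, Add(-13, o)), 99) = Add(Add(-442, Mul(34, o)), 99) = Add(-343, Mul(34, o)))
Add(-1668, Function('E')(Function('b')(-8), 84)) = Add(-1668, Add(-343, Mul(34, 10))) = Add(-1668, Add(-343, 340)) = Add(-1668, -3) = -1671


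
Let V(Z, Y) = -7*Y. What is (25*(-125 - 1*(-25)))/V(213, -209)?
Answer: -2500/1463 ≈ -1.7088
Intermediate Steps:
(25*(-125 - 1*(-25)))/V(213, -209) = (25*(-125 - 1*(-25)))/((-7*(-209))) = (25*(-125 + 25))/1463 = (25*(-100))*(1/1463) = -2500*1/1463 = -2500/1463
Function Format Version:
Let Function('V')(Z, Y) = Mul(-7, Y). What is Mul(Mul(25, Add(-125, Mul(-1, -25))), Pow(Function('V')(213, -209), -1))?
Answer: Rational(-2500, 1463) ≈ -1.7088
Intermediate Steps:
Mul(Mul(25, Add(-125, Mul(-1, -25))), Pow(Function('V')(213, -209), -1)) = Mul(Mul(25, Add(-125, Mul(-1, -25))), Pow(Mul(-7, -209), -1)) = Mul(Mul(25, Add(-125, 25)), Pow(1463, -1)) = Mul(Mul(25, -100), Rational(1, 1463)) = Mul(-2500, Rational(1, 1463)) = Rational(-2500, 1463)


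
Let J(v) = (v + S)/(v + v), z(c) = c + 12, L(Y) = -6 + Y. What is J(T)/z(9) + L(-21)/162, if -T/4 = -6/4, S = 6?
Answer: -5/42 ≈ -0.11905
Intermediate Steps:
T = 6 (T = -(-24)/4 = -4*(-3/2) = 6)
z(c) = 12 + c
J(v) = (6 + v)/(2*v) (J(v) = (v + 6)/(v + v) = (6 + v)/((2*v)) = (6 + v)*(1/(2*v)) = (6 + v)/(2*v))
J(T)/z(9) + L(-21)/162 = ((1/2)*(6 + 6)/6)/(12 + 9) + (-6 - 21)/162 = ((1/2)*(1/6)*12)/21 - 27*1/162 = 1*(1/21) - 1/6 = 1/21 - 1/6 = -5/42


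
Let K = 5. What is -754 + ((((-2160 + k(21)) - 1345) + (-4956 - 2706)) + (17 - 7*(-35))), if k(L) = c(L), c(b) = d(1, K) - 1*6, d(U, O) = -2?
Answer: -11667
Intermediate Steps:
c(b) = -8 (c(b) = -2 - 1*6 = -2 - 6 = -8)
k(L) = -8
-754 + ((((-2160 + k(21)) - 1345) + (-4956 - 2706)) + (17 - 7*(-35))) = -754 + ((((-2160 - 8) - 1345) + (-4956 - 2706)) + (17 - 7*(-35))) = -754 + (((-2168 - 1345) - 7662) + (17 + 245)) = -754 + ((-3513 - 7662) + 262) = -754 + (-11175 + 262) = -754 - 10913 = -11667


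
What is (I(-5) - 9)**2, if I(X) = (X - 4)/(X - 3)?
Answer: 3969/64 ≈ 62.016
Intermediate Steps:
I(X) = (-4 + X)/(-3 + X)
(I(-5) - 9)**2 = ((-4 - 5)/(-3 - 5) - 9)**2 = (-9/(-8) - 9)**2 = (-1/8*(-9) - 9)**2 = (9/8 - 9)**2 = (-63/8)**2 = 3969/64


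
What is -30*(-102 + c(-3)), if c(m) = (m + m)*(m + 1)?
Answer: 2700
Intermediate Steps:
c(m) = 2*m*(1 + m) (c(m) = (2*m)*(1 + m) = 2*m*(1 + m))
-30*(-102 + c(-3)) = -30*(-102 + 2*(-3)*(1 - 3)) = -30*(-102 + 2*(-3)*(-2)) = -30*(-102 + 12) = -30*(-90) = 2700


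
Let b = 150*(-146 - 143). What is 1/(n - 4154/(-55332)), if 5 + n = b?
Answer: -27666/1199457353 ≈ -2.3065e-5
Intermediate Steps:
b = -43350 (b = 150*(-289) = -43350)
n = -43355 (n = -5 - 43350 = -43355)
1/(n - 4154/(-55332)) = 1/(-43355 - 4154/(-55332)) = 1/(-43355 - 4154*(-1/55332)) = 1/(-43355 + 2077/27666) = 1/(-1199457353/27666) = -27666/1199457353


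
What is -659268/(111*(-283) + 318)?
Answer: 73252/3455 ≈ 21.202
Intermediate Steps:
-659268/(111*(-283) + 318) = -659268/(-31413 + 318) = -659268/(-31095) = -659268*(-1/31095) = 73252/3455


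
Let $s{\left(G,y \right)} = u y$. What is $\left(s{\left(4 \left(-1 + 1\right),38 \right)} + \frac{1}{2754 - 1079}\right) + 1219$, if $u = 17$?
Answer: $\frac{3123876}{1675} \approx 1865.0$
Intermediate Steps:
$s{\left(G,y \right)} = 17 y$
$\left(s{\left(4 \left(-1 + 1\right),38 \right)} + \frac{1}{2754 - 1079}\right) + 1219 = \left(17 \cdot 38 + \frac{1}{2754 - 1079}\right) + 1219 = \left(646 + \frac{1}{1675}\right) + 1219 = \frac{1082051}{1675} + 1219 = \frac{3123876}{1675}$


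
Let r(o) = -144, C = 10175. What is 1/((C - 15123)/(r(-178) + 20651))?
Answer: -20507/4948 ≈ -4.1445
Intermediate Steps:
1/((C - 15123)/(r(-178) + 20651)) = 1/((10175 - 15123)/(-144 + 20651)) = 1/(-4948/20507) = -20507/4948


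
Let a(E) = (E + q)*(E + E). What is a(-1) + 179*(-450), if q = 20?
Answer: -80588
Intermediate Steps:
a(E) = 2*E*(20 + E) (a(E) = (E + 20)*(E + E) = (20 + E)*(2*E) = 2*E*(20 + E))
a(-1) + 179*(-450) = 2*(-1)*(20 - 1) + 179*(-450) = 2*(-1)*19 - 80550 = -38 - 80550 = -80588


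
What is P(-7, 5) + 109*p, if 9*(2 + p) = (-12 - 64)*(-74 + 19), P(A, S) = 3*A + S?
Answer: 453514/9 ≈ 50390.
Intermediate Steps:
P(A, S) = S + 3*A
p = 4162/9 (p = -2 + ((-12 - 64)*(-74 + 19))/9 = -2 + (-76*(-55))/9 = -2 + (⅑)*4180 = -2 + 4180/9 = 4162/9 ≈ 462.44)
P(-7, 5) + 109*p = (5 + 3*(-7)) + 109*(4162/9) = (5 - 21) + 453658/9 = -16 + 453658/9 = 453514/9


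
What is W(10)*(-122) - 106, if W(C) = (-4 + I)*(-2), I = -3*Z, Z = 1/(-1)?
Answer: -350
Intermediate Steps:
Z = -1
I = 3 (I = -3*(-1) = 3)
W(C) = 2 (W(C) = (-4 + 3)*(-2) = -1*(-2) = 2)
W(10)*(-122) - 106 = 2*(-122) - 106 = -244 - 106 = -350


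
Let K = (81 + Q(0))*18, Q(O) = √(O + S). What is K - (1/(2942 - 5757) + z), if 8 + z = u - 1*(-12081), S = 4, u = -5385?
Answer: -14621109/2815 ≈ -5194.0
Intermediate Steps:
Q(O) = √(4 + O) (Q(O) = √(O + 4) = √(4 + O))
z = 6688 (z = -8 + (-5385 - 1*(-12081)) = -8 + (-5385 + 12081) = -8 + 6696 = 6688)
K = 1494 (K = (81 + √(4 + 0))*18 = (81 + √4)*18 = (81 + 2)*18 = 83*18 = 1494)
K - (1/(2942 - 5757) + z) = 1494 - (1/(2942 - 5757) + 6688) = 1494 - (1/(-2815) + 6688) = 1494 - (-1/2815 + 6688) = 1494 - 1*18826719/2815 = 1494 - 18826719/2815 = -14621109/2815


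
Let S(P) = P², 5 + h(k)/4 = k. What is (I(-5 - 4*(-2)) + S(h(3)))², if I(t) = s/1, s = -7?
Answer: 3249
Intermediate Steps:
h(k) = -20 + 4*k
I(t) = -7 (I(t) = -7/1 = -7*1 = -7)
(I(-5 - 4*(-2)) + S(h(3)))² = (-7 + (-20 + 4*3)²)² = (-7 + (-20 + 12)²)² = (-7 + (-8)²)² = (-7 + 64)² = 57² = 3249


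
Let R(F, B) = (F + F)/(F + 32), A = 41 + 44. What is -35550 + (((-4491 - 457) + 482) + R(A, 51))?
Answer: -4681702/117 ≈ -40015.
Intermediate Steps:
A = 85
R(F, B) = 2*F/(32 + F) (R(F, B) = (2*F)/(32 + F) = 2*F/(32 + F))
-35550 + (((-4491 - 457) + 482) + R(A, 51)) = -35550 + (((-4491 - 457) + 482) + 2*85/(32 + 85)) = -35550 + ((-4948 + 482) + 2*85/117) = -35550 + (-4466 + 2*85*(1/117)) = -35550 + (-4466 + 170/117) = -35550 - 522352/117 = -4681702/117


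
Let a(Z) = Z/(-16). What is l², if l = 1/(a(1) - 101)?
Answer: 256/2614689 ≈ 9.7908e-5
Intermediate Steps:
a(Z) = -Z/16 (a(Z) = Z*(-1/16) = -Z/16)
l = -16/1617 (l = 1/(-1/16*1 - 101) = 1/(-1/16 - 101) = 1/(-1617/16) = -16/1617 ≈ -0.0098949)
l² = (-16/1617)² = 256/2614689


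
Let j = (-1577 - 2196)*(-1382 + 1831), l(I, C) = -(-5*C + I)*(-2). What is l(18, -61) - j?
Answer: 1694723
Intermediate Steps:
l(I, C) = -10*C + 2*I (l(I, C) = -(I - 5*C)*(-2) = -(-2*I + 10*C) = -10*C + 2*I)
j = -1694077 (j = -3773*449 = -1694077)
l(18, -61) - j = (-10*(-61) + 2*18) - 1*(-1694077) = (610 + 36) + 1694077 = 646 + 1694077 = 1694723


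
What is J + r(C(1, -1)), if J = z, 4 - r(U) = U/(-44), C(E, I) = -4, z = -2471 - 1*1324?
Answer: -41702/11 ≈ -3791.1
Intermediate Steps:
z = -3795 (z = -2471 - 1324 = -3795)
r(U) = 4 + U/44 (r(U) = 4 - U/(-44) = 4 - U*(-1)/44 = 4 - (-1)*U/44 = 4 + U/44)
J = -3795
J + r(C(1, -1)) = -3795 + (4 + (1/44)*(-4)) = -3795 + (4 - 1/11) = -3795 + 43/11 = -41702/11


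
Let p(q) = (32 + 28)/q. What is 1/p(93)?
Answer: 31/20 ≈ 1.5500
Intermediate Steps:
p(q) = 60/q
1/p(93) = 1/(60/93) = 1/(60*(1/93)) = 1/(20/31) = 31/20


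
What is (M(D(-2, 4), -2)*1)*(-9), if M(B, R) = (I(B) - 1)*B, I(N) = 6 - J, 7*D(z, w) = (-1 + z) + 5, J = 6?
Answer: 18/7 ≈ 2.5714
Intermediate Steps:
D(z, w) = 4/7 + z/7 (D(z, w) = ((-1 + z) + 5)/7 = (4 + z)/7 = 4/7 + z/7)
I(N) = 0 (I(N) = 6 - 1*6 = 6 - 6 = 0)
M(B, R) = -B (M(B, R) = (0 - 1)*B = -B)
(M(D(-2, 4), -2)*1)*(-9) = (-(4/7 + (1/7)*(-2))*1)*(-9) = (-(4/7 - 2/7)*1)*(-9) = (-1*2/7*1)*(-9) = -2/7*1*(-9) = -2/7*(-9) = 18/7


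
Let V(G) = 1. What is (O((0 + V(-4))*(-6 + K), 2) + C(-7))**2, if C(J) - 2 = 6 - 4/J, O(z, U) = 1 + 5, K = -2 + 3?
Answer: 10404/49 ≈ 212.33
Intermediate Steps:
K = 1
O(z, U) = 6
C(J) = 8 - 4/J (C(J) = 2 + (6 - 4/J) = 8 - 4/J)
(O((0 + V(-4))*(-6 + K), 2) + C(-7))**2 = (6 + (8 - 4/(-7)))**2 = (6 + (8 - 4*(-1/7)))**2 = (6 + (8 + 4/7))**2 = (6 + 60/7)**2 = (102/7)**2 = 10404/49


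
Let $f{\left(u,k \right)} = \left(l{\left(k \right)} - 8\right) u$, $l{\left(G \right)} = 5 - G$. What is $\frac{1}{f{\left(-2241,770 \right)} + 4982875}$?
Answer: $\frac{1}{6715168} \approx 1.4892 \cdot 10^{-7}$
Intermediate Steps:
$f{\left(u,k \right)} = u \left(-3 - k\right)$ ($f{\left(u,k \right)} = \left(\left(5 - k\right) - 8\right) u = \left(-3 - k\right) u = u \left(-3 - k\right)$)
$\frac{1}{f{\left(-2241,770 \right)} + 4982875} = \frac{1}{\left(-1\right) \left(-2241\right) \left(3 + 770\right) + 4982875} = \frac{1}{\left(-1\right) \left(-2241\right) 773 + 4982875} = \frac{1}{1732293 + 4982875} = \frac{1}{6715168}$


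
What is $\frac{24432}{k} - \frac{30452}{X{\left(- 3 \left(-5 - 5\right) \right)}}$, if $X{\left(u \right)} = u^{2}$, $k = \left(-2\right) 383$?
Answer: $- \frac{5664379}{86175} \approx -65.731$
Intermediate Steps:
$k = -766$
$\frac{24432}{k} - \frac{30452}{X{\left(- 3 \left(-5 - 5\right) \right)}} = \frac{24432}{-766} - \frac{30452}{\left(- 3 \left(-5 - 5\right)\right)^{2}} = 24432 \left(- \frac{1}{766}\right) - \frac{30452}{\left(\left(-3\right) \left(-10\right)\right)^{2}} = - \frac{12216}{383} - \frac{30452}{30^{2}} = - \frac{12216}{383} - \frac{30452}{900} = - \frac{12216}{383} - \frac{7613}{225} = - \frac{5664379}{86175}$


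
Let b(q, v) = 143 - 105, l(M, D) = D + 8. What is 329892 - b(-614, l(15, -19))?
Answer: 329854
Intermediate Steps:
l(M, D) = 8 + D
b(q, v) = 38
329892 - b(-614, l(15, -19)) = 329892 - 1*38 = 329892 - 38 = 329854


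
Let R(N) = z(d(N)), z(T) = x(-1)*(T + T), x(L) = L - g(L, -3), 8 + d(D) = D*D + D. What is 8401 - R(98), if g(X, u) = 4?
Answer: 105341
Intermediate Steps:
d(D) = -8 + D + D² (d(D) = -8 + (D*D + D) = -8 + (D² + D) = -8 + (D + D²) = -8 + D + D²)
x(L) = -4 + L (x(L) = L - 1*4 = L - 4 = -4 + L)
z(T) = -10*T (z(T) = (-4 - 1)*(T + T) = -10*T)
R(N) = 80 - 10*N - 10*N² (R(N) = -10*(-8 + N + N²) = 80 - 10*N - 10*N²)
8401 - R(98) = 8401 - (80 - 10*98 - 10*98²) = 8401 - (80 - 980 - 10*9604) = 8401 - (80 - 980 - 96040) = 8401 - 1*(-96940) = 8401 + 96940 = 105341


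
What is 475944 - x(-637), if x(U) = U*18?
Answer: 487410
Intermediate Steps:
x(U) = 18*U
475944 - x(-637) = 475944 - 18*(-637) = 475944 - 1*(-11466) = 475944 + 11466 = 487410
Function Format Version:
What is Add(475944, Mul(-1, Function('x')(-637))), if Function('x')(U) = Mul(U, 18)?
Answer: 487410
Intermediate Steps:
Function('x')(U) = Mul(18, U)
Add(475944, Mul(-1, Function('x')(-637))) = Add(475944, Mul(-1, Mul(18, -637))) = Add(475944, Mul(-1, -11466)) = Add(475944, 11466) = 487410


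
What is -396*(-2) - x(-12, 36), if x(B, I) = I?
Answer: 756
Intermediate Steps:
-396*(-2) - x(-12, 36) = -396*(-2) - 1*36 = 792 - 36 = 756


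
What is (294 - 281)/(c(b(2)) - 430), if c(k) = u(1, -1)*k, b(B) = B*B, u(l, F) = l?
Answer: -13/426 ≈ -0.030516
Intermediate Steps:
b(B) = B²
c(k) = k (c(k) = 1*k = k)
(294 - 281)/(c(b(2)) - 430) = (294 - 281)/(2² - 430) = 13/(4 - 430) = 13/(-426) = 13*(-1/426) = -13/426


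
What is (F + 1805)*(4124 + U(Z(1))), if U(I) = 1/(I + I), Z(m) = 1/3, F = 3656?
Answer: 45058711/2 ≈ 2.2529e+7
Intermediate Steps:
Z(m) = ⅓
U(I) = 1/(2*I)
(F + 1805)*(4124 + U(Z(1))) = (3656 + 1805)*(4124 + 1/(2*(⅓))) = 5461*(4124 + (½)*3) = 5461*(4124 + 3/2) = 5461*(8251/2) = 45058711/2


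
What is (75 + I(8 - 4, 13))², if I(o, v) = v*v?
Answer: 59536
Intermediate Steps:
I(o, v) = v²
(75 + I(8 - 4, 13))² = (75 + 13²)² = (75 + 169)² = 244² = 59536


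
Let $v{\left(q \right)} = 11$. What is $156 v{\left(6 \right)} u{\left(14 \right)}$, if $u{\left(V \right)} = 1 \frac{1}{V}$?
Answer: $\frac{858}{7} \approx 122.57$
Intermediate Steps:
$u{\left(V \right)} = \frac{1}{V}$
$156 v{\left(6 \right)} u{\left(14 \right)} = \frac{156 \cdot 11}{14} = 1716 \cdot \frac{1}{14} = \frac{858}{7}$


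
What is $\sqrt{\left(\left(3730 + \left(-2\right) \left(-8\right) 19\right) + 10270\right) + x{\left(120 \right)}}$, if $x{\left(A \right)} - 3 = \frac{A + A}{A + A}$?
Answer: $14 \sqrt{73} \approx 119.62$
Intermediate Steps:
$x{\left(A \right)} = 4$ ($x{\left(A \right)} = 3 + \frac{A + A}{A + A} = 3 + \frac{2 A}{2 A} = 3 + 2 A \frac{1}{2 A} = 3 + 1 = 4$)
$\sqrt{\left(\left(3730 + \left(-2\right) \left(-8\right) 19\right) + 10270\right) + x{\left(120 \right)}} = \sqrt{\left(\left(3730 + \left(-2\right) \left(-8\right) 19\right) + 10270\right) + 4} = \sqrt{\left(\left(3730 + 16 \cdot 19\right) + 10270\right) + 4} = \sqrt{\left(\left(3730 + 304\right) + 10270\right) + 4} = \sqrt{\left(4034 + 10270\right) + 4} = \sqrt{14304 + 4} = \sqrt{14308} = 14 \sqrt{73}$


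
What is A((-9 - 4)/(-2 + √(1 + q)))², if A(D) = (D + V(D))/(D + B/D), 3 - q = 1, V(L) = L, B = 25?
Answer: 264789031/121925764 + 30703075*√3/30481441 ≈ 3.9164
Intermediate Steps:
q = 2 (q = 3 - 1*1 = 3 - 1 = 2)
A(D) = 2*D/(D + 25/D) (A(D) = (D + D)/(D + 25/D) = (2*D)/(D + 25/D) = 2*D/(D + 25/D))
A((-9 - 4)/(-2 + √(1 + q)))² = (2*((-9 - 4)/(-2 + √(1 + 2)))²/(25 + ((-9 - 4)/(-2 + √(1 + 2)))²))² = (2*(-13/(-2 + √3))²/(25 + (-13/(-2 + √3))²))² = (2*(169/(-2 + √3)²)/(25 + 169/(-2 + √3)²))² = (338/((-2 + √3)²*(25 + 169/(-2 + √3)²)))² = 114244/((-2 + √3)⁴*(25 + 169/(-2 + √3)²)²)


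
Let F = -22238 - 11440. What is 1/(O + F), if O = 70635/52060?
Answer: -10412/350641209 ≈ -2.9694e-5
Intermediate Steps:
O = 14127/10412 (O = 70635*(1/52060) = 14127/10412 ≈ 1.3568)
F = -33678
1/(O + F) = 1/(14127/10412 - 33678) = 1/(-350641209/10412) = -10412/350641209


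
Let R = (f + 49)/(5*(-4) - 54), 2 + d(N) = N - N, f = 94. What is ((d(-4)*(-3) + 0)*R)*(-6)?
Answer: 2574/37 ≈ 69.568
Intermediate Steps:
d(N) = -2 (d(N) = -2 + (N - N) = -2 + 0 = -2)
R = -143/74 (R = (94 + 49)/(5*(-4) - 54) = 143/(-20 - 54) = 143/(-74) = 143*(-1/74) = -143/74 ≈ -1.9324)
((d(-4)*(-3) + 0)*R)*(-6) = ((-2*(-3) + 0)*(-143/74))*(-6) = ((6 + 0)*(-143/74))*(-6) = (6*(-143/74))*(-6) = -429/37*(-6) = 2574/37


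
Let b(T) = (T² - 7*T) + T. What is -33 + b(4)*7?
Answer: -89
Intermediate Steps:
b(T) = T² - 6*T
-33 + b(4)*7 = -33 + (4*(-6 + 4))*7 = -33 + (4*(-2))*7 = -33 - 8*7 = -33 - 56 = -89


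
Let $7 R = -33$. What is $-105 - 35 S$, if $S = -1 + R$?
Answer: $95$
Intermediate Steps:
$R = - \frac{33}{7}$ ($R = \frac{1}{7} \left(-33\right) = - \frac{33}{7} \approx -4.7143$)
$S = - \frac{40}{7}$ ($S = -1 - \frac{33}{7} = - \frac{40}{7} \approx -5.7143$)
$-105 - 35 S = -105 - -200 = -105 + 200 = 95$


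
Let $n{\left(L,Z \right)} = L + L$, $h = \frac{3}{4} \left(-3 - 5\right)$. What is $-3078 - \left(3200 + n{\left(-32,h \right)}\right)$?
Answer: $-6214$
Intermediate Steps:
$h = -6$ ($h = 3 \cdot \frac{1}{4} \left(-8\right) = \frac{3}{4} \left(-8\right) = -6$)
$n{\left(L,Z \right)} = 2 L$
$-3078 - \left(3200 + n{\left(-32,h \right)}\right) = -3078 - \left(3200 - 64\right) = -3078 - 3136 = -6214$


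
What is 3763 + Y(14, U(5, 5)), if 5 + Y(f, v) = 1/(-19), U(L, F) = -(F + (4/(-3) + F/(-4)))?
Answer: 71401/19 ≈ 3757.9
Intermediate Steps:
U(L, F) = 4/3 - 3*F/4 (U(L, F) = -(F + (4*(-⅓) + F*(-¼))) = -(F + (-4/3 - F/4)) = -(-4/3 + 3*F/4) = 4/3 - 3*F/4)
Y(f, v) = -96/19 (Y(f, v) = -5 + 1/(-19) = -5 - 1/19 = -96/19)
3763 + Y(14, U(5, 5)) = 3763 - 96/19 = 71401/19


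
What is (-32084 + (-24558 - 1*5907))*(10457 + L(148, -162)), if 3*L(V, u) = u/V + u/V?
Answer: -24199082218/37 ≈ -6.5403e+8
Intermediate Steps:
L(V, u) = 2*u/(3*V) (L(V, u) = (u/V + u/V)/3 = (2*u/V)/3 = 2*u/(3*V))
(-32084 + (-24558 - 1*5907))*(10457 + L(148, -162)) = (-32084 + (-24558 - 1*5907))*(10457 + (⅔)*(-162)/148) = (-32084 + (-24558 - 5907))*(10457 + (⅔)*(-162)*(1/148)) = (-32084 - 30465)*(10457 - 27/37) = -62549*386882/37 = -24199082218/37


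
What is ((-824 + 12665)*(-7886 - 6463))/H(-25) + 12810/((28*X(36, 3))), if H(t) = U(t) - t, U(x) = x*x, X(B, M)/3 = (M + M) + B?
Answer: -7135974253/27300 ≈ -2.6139e+5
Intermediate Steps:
X(B, M) = 3*B + 6*M (X(B, M) = 3*((M + M) + B) = 3*(2*M + B) = 3*(B + 2*M) = 3*B + 6*M)
U(x) = x**2
H(t) = t**2 - t
((-824 + 12665)*(-7886 - 6463))/H(-25) + 12810/((28*X(36, 3))) = ((-824 + 12665)*(-7886 - 6463))/((-25*(-1 - 25))) + 12810/((28*(3*36 + 6*3))) = (11841*(-14349))/((-25*(-26))) + 12810/((28*(108 + 18))) = -169906509/650 + 12810/((28*126)) = -169906509*1/650 + 12810/3528 = -169906509/650 + 12810*(1/3528) = -169906509/650 + 305/84 = -7135974253/27300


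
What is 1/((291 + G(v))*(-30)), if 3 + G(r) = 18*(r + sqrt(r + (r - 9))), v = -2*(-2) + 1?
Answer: -1/11880 ≈ -8.4175e-5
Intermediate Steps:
v = 5 (v = 4 + 1 = 5)
G(r) = -3 + 18*r + 18*sqrt(-9 + 2*r) (G(r) = -3 + 18*(r + sqrt(r + (r - 9))) = -3 + 18*(r + sqrt(r + (-9 + r))) = -3 + 18*(r + sqrt(-9 + 2*r)) = -3 + (18*r + 18*sqrt(-9 + 2*r)) = -3 + 18*r + 18*sqrt(-9 + 2*r))
1/((291 + G(v))*(-30)) = 1/((291 + (-3 + 18*5 + 18*sqrt(-9 + 2*5)))*(-30)) = 1/((291 + (-3 + 90 + 18*sqrt(-9 + 10)))*(-30)) = 1/((291 + (-3 + 90 + 18*sqrt(1)))*(-30)) = 1/((291 + (-3 + 90 + 18*1))*(-30)) = 1/((291 + (-3 + 90 + 18))*(-30)) = 1/((291 + 105)*(-30)) = 1/(396*(-30)) = 1/(-11880) = -1/11880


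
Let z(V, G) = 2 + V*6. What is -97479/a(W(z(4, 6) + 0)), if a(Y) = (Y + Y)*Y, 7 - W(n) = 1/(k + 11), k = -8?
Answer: -877311/800 ≈ -1096.6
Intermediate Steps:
z(V, G) = 2 + 6*V
W(n) = 20/3 (W(n) = 7 - 1/(-8 + 11) = 7 - 1/3 = 7 - 1*⅓ = 7 - ⅓ = 20/3)
a(Y) = 2*Y² (a(Y) = (2*Y)*Y = 2*Y²)
-97479/a(W(z(4, 6) + 0)) = -97479/(2*(20/3)²) = -97479/(2*(400/9)) = -97479/800/9 = -97479*9/800 = -877311/800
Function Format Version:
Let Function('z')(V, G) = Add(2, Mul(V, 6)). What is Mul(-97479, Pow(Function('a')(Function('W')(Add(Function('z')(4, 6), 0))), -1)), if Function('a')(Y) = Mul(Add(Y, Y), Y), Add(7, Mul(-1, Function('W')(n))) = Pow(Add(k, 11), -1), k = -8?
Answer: Rational(-877311, 800) ≈ -1096.6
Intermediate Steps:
Function('z')(V, G) = Add(2, Mul(6, V))
Function('W')(n) = Rational(20, 3) (Function('W')(n) = Add(7, Mul(-1, Pow(Add(-8, 11), -1))) = Add(7, Mul(-1, Pow(3, -1))) = Add(7, Mul(-1, Rational(1, 3))) = Add(7, Rational(-1, 3)) = Rational(20, 3))
Function('a')(Y) = Mul(2, Pow(Y, 2)) (Function('a')(Y) = Mul(Mul(2, Y), Y) = Mul(2, Pow(Y, 2)))
Mul(-97479, Pow(Function('a')(Function('W')(Add(Function('z')(4, 6), 0))), -1)) = Mul(-97479, Pow(Mul(2, Pow(Rational(20, 3), 2)), -1)) = Mul(-97479, Pow(Mul(2, Rational(400, 9)), -1)) = Mul(-97479, Pow(Rational(800, 9), -1)) = Mul(-97479, Rational(9, 800)) = Rational(-877311, 800)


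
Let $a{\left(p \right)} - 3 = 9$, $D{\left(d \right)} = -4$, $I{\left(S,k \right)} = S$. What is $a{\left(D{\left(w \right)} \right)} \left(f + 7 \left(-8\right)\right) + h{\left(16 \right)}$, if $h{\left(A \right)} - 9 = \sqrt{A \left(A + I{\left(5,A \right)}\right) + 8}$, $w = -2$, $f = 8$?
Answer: $-567 + 2 \sqrt{86} \approx -548.45$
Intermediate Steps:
$a{\left(p \right)} = 12$ ($a{\left(p \right)} = 3 + 9 = 12$)
$h{\left(A \right)} = 9 + \sqrt{8 + A \left(5 + A\right)}$ ($h{\left(A \right)} = 9 + \sqrt{A \left(A + 5\right) + 8} = 9 + \sqrt{A \left(5 + A\right) + 8} = 9 + \sqrt{8 + A \left(5 + A\right)}$)
$a{\left(D{\left(w \right)} \right)} \left(f + 7 \left(-8\right)\right) + h{\left(16 \right)} = 12 \left(8 + 7 \left(-8\right)\right) + \left(9 + \sqrt{8 + 16^{2} + 5 \cdot 16}\right) = 12 \left(8 - 56\right) + \left(9 + \sqrt{8 + 256 + 80}\right) = 12 \left(-48\right) + \left(9 + \sqrt{344}\right) = -576 + \left(9 + 2 \sqrt{86}\right) = -567 + 2 \sqrt{86}$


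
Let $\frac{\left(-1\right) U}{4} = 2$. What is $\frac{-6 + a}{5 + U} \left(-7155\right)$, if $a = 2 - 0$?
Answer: $-9540$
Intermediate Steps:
$U = -8$ ($U = \left(-4\right) 2 = -8$)
$a = 2$ ($a = 2 + 0 = 2$)
$\frac{-6 + a}{5 + U} \left(-7155\right) = \frac{-6 + 2}{5 - 8} \left(-7155\right) = - \frac{4}{-3} \left(-7155\right) = \left(-4\right) \left(- \frac{1}{3}\right) \left(-7155\right) = \frac{4}{3} \left(-7155\right) = -9540$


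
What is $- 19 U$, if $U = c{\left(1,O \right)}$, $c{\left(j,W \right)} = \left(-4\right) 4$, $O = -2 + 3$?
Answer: $304$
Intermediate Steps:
$O = 1$
$c{\left(j,W \right)} = -16$
$U = -16$
$- 19 U = \left(-19\right) \left(-16\right) = 304$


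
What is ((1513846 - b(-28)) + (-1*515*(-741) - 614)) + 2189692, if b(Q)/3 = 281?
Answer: 4083696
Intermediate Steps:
b(Q) = 843 (b(Q) = 3*281 = 843)
((1513846 - b(-28)) + (-1*515*(-741) - 614)) + 2189692 = ((1513846 - 1*843) + (-1*515*(-741) - 614)) + 2189692 = ((1513846 - 843) + (-515*(-741) - 614)) + 2189692 = (1513003 + (381615 - 614)) + 2189692 = (1513003 + 381001) + 2189692 = 1894004 + 2189692 = 4083696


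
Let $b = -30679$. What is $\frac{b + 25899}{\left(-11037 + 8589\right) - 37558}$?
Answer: $\frac{2390}{20003} \approx 0.11948$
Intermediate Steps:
$\frac{b + 25899}{\left(-11037 + 8589\right) - 37558} = \frac{-30679 + 25899}{\left(-11037 + 8589\right) - 37558} = - \frac{4780}{-2448 - 37558} = - \frac{4780}{-40006} = \left(-4780\right) \left(- \frac{1}{40006}\right) = \frac{2390}{20003}$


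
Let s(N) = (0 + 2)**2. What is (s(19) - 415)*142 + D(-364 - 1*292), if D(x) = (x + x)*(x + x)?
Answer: 1662982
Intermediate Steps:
s(N) = 4 (s(N) = 2**2 = 4)
D(x) = 4*x**2 (D(x) = (2*x)*(2*x) = 4*x**2)
(s(19) - 415)*142 + D(-364 - 1*292) = (4 - 415)*142 + 4*(-364 - 1*292)**2 = -411*142 + 4*(-364 - 292)**2 = -58362 + 4*(-656)**2 = -58362 + 4*430336 = -58362 + 1721344 = 1662982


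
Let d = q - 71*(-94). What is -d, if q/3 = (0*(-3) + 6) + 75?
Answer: -6917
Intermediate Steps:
q = 243 (q = 3*((0*(-3) + 6) + 75) = 3*((0 + 6) + 75) = 3*(6 + 75) = 3*81 = 243)
d = 6917 (d = 243 - 71*(-94) = 243 + 6674 = 6917)
-d = -1*6917 = -6917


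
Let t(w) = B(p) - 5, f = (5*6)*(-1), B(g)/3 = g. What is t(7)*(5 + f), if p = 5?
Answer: -250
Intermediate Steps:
B(g) = 3*g
f = -30 (f = 30*(-1) = -30)
t(w) = 10 (t(w) = 3*5 - 5 = 15 - 5 = 10)
t(7)*(5 + f) = 10*(5 - 30) = 10*(-25) = -250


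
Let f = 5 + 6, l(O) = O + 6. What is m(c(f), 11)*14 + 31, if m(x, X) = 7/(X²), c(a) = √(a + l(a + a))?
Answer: 3849/121 ≈ 31.810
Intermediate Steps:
l(O) = 6 + O
f = 11
c(a) = √(6 + 3*a) (c(a) = √(a + (6 + (a + a))) = √(a + (6 + 2*a)) = √(6 + 3*a))
m(x, X) = 7/X²
m(c(f), 11)*14 + 31 = (7/11²)*14 + 31 = (7*(1/121))*14 + 31 = (7/121)*14 + 31 = 98/121 + 31 = 3849/121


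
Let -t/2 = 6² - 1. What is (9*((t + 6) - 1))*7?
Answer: -4095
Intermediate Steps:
t = -70 (t = -2*(6² - 1) = -2*(36 - 1) = -2*35 = -70)
(9*((t + 6) - 1))*7 = (9*((-70 + 6) - 1))*7 = (9*(-64 - 1))*7 = (9*(-65))*7 = -585*7 = -4095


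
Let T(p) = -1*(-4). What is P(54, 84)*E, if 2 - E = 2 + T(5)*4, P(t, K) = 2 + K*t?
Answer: -72608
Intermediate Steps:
T(p) = 4
E = -16 (E = 2 - (2 + 4*4) = 2 - (2 + 16) = 2 - 1*18 = 2 - 18 = -16)
P(54, 84)*E = (2 + 84*54)*(-16) = (2 + 4536)*(-16) = 4538*(-16) = -72608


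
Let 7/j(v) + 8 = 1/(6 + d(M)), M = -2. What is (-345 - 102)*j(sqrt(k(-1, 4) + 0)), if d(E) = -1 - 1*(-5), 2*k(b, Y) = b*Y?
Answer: 31290/79 ≈ 396.08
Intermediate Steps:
k(b, Y) = Y*b/2 (k(b, Y) = (b*Y)/2 = (Y*b)/2 = Y*b/2)
d(E) = 4 (d(E) = -1 + 5 = 4)
j(v) = -70/79 (j(v) = 7/(-8 + 1/(6 + 4)) = 7/(-8 + 1/10) = 7/(-79/10) = 7*(-10/79) = -70/79)
(-345 - 102)*j(sqrt(k(-1, 4) + 0)) = (-345 - 102)*(-70/79) = -447*(-70/79) = 31290/79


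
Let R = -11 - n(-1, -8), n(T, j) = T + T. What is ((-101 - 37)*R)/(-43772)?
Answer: -621/21886 ≈ -0.028374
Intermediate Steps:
n(T, j) = 2*T
R = -9 (R = -11 - 2*(-1) = -11 - 1*(-2) = -11 + 2 = -9)
((-101 - 37)*R)/(-43772) = ((-101 - 37)*(-9))/(-43772) = -138*(-9)*(-1/43772) = 1242*(-1/43772) = -621/21886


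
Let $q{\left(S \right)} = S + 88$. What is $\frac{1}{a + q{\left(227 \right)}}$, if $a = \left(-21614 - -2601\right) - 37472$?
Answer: $- \frac{1}{56170} \approx -1.7803 \cdot 10^{-5}$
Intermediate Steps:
$q{\left(S \right)} = 88 + S$
$a = -56485$ ($a = \left(-21614 + 2601\right) - 37472 = -19013 - 37472 = -56485$)
$\frac{1}{a + q{\left(227 \right)}} = \frac{1}{-56485 + \left(88 + 227\right)} = \frac{1}{-56485 + 315} = \frac{1}{-56170} = - \frac{1}{56170}$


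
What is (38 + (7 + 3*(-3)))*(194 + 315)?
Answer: 18324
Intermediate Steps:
(38 + (7 + 3*(-3)))*(194 + 315) = (38 + (7 - 9))*509 = (38 - 2)*509 = 36*509 = 18324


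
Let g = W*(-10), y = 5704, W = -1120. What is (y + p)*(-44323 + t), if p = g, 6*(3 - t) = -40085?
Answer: -1908757420/3 ≈ -6.3625e+8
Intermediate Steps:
t = 40103/6 (t = 3 - ⅙*(-40085) = 3 + 40085/6 = 40103/6 ≈ 6683.8)
g = 11200 (g = -1120*(-10) = 11200)
p = 11200
(y + p)*(-44323 + t) = (5704 + 11200)*(-44323 + 40103/6) = 16904*(-225835/6) = -1908757420/3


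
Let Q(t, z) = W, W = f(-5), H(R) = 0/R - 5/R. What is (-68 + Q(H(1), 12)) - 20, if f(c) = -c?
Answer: -83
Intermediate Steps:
H(R) = -5/R (H(R) = 0 - 5/R = -5/R)
W = 5 (W = -1*(-5) = 5)
Q(t, z) = 5
(-68 + Q(H(1), 12)) - 20 = (-68 + 5) - 20 = -63 - 20 = -83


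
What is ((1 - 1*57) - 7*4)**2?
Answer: 7056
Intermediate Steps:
((1 - 1*57) - 7*4)**2 = ((1 - 57) - 28)**2 = (-56 - 28)**2 = (-84)**2 = 7056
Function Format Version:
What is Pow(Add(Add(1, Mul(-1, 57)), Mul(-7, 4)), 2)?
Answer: 7056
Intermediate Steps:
Pow(Add(Add(1, Mul(-1, 57)), Mul(-7, 4)), 2) = Pow(Add(Add(1, -57), -28), 2) = Pow(Add(-56, -28), 2) = Pow(-84, 2) = 7056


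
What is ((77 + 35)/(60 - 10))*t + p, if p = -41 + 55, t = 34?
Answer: 2254/25 ≈ 90.160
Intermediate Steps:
p = 14
((77 + 35)/(60 - 10))*t + p = ((77 + 35)/(60 - 10))*34 + 14 = (112/50)*34 + 14 = (112*(1/50))*34 + 14 = (56/25)*34 + 14 = 1904/25 + 14 = 2254/25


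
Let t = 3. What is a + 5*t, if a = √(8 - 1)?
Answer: 15 + √7 ≈ 17.646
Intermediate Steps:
a = √7 ≈ 2.6458
a + 5*t = √7 + 5*3 = √7 + 15 = 15 + √7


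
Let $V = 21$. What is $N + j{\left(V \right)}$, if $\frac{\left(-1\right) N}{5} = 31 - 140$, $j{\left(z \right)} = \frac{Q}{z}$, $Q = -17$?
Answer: $\frac{11428}{21} \approx 544.19$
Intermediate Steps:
$j{\left(z \right)} = - \frac{17}{z}$
$N = 545$ ($N = - 5 \left(31 - 140\right) = \left(-5\right) \left(-109\right) = 545$)
$N + j{\left(V \right)} = 545 - \frac{17}{21} = \frac{11428}{21}$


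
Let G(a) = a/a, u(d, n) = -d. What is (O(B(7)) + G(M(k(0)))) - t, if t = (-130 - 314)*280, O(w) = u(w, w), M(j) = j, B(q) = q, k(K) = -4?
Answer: 124314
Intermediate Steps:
O(w) = -w
G(a) = 1
t = -124320 (t = -444*280 = -124320)
(O(B(7)) + G(M(k(0)))) - t = (-1*7 + 1) - 1*(-124320) = (-7 + 1) + 124320 = -6 + 124320 = 124314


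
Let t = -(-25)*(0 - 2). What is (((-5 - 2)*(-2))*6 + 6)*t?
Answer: -4500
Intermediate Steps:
t = -50 (t = -(-25)*(-2) = -5*10 = -50)
(((-5 - 2)*(-2))*6 + 6)*t = (((-5 - 2)*(-2))*6 + 6)*(-50) = (-7*(-2)*6 + 6)*(-50) = (14*6 + 6)*(-50) = (84 + 6)*(-50) = 90*(-50) = -4500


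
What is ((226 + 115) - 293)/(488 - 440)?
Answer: 1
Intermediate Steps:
((226 + 115) - 293)/(488 - 440) = (341 - 293)/48 = 48*(1/48) = 1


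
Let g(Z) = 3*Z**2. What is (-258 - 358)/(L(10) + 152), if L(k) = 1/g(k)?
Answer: -184800/45601 ≈ -4.0525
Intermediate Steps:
L(k) = 1/(3*k**2)
(-258 - 358)/(L(10) + 152) = (-258 - 358)/((1/3)/10**2 + 152) = -616/((1/3)*(1/100) + 152) = -616/(1/300 + 152) = -616/45601/300 = -616*300/45601 = -184800/45601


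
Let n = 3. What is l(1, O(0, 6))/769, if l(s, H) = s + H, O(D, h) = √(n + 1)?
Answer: 3/769 ≈ 0.0039012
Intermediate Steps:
O(D, h) = 2 (O(D, h) = √(3 + 1) = √4 = 2)
l(s, H) = H + s
l(1, O(0, 6))/769 = (2 + 1)/769 = 3*(1/769) = 3/769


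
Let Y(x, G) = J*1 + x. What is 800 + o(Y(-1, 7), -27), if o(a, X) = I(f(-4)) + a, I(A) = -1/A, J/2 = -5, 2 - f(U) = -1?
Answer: 2366/3 ≈ 788.67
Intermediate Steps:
f(U) = 3 (f(U) = 2 - 1*(-1) = 2 + 1 = 3)
J = -10 (J = 2*(-5) = -10)
Y(x, G) = -10 + x (Y(x, G) = -10*1 + x = -10 + x)
o(a, X) = -⅓ + a (o(a, X) = -1/3 + a = -1*⅓ + a = -⅓ + a)
800 + o(Y(-1, 7), -27) = 800 + (-⅓ + (-10 - 1)) = 800 + (-⅓ - 11) = 800 - 34/3 = 2366/3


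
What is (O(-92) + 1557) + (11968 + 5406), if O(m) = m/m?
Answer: 18932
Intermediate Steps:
O(m) = 1
(O(-92) + 1557) + (11968 + 5406) = (1 + 1557) + (11968 + 5406) = 1558 + 17374 = 18932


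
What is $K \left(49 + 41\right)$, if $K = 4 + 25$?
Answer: $2610$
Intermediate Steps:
$K = 29$
$K \left(49 + 41\right) = 29 \left(49 + 41\right) = 29 \cdot 90 = 2610$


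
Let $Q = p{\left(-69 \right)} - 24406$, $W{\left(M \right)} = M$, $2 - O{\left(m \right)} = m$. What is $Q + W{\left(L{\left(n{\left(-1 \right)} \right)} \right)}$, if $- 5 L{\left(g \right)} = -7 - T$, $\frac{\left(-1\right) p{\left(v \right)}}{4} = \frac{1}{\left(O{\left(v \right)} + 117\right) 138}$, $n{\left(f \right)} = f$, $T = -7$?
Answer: $- \frac{158297317}{6486} \approx -24406.0$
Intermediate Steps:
$O{\left(m \right)} = 2 - m$
$p{\left(v \right)} = - \frac{2}{69 \left(119 - v\right)}$ ($p{\left(v \right)} = - 4 \frac{1}{\left(\left(2 - v\right) + 117\right) 138} = - 4 \frac{1}{119 - v} \frac{1}{138} = - 4 \frac{1}{138 \left(119 - v\right)} = - \frac{2}{69 \left(119 - v\right)}$)
$L{\left(g \right)} = 0$ ($L{\left(g \right)} = - \frac{-7 - -7}{5} = - \frac{-7 + 7}{5} = \left(- \frac{1}{5}\right) 0 = 0$)
$Q = - \frac{158297317}{6486}$ ($Q = \frac{2}{69 \left(-119 - 69\right)} - 24406 = \frac{2}{69 \left(-188\right)} - 24406 = \frac{2}{69} \left(- \frac{1}{188}\right) - 24406 = - \frac{1}{6486} - 24406 = - \frac{158297317}{6486} \approx -24406.0$)
$Q + W{\left(L{\left(n{\left(-1 \right)} \right)} \right)} = - \frac{158297317}{6486} + 0 = - \frac{158297317}{6486}$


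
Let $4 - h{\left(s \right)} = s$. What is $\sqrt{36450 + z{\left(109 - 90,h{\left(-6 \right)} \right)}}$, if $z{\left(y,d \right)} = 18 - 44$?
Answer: $2 \sqrt{9106} \approx 190.85$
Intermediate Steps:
$h{\left(s \right)} = 4 - s$
$z{\left(y,d \right)} = -26$ ($z{\left(y,d \right)} = 18 - 44 = -26$)
$\sqrt{36450 + z{\left(109 - 90,h{\left(-6 \right)} \right)}} = \sqrt{36450 - 26} = \sqrt{36424} = 2 \sqrt{9106}$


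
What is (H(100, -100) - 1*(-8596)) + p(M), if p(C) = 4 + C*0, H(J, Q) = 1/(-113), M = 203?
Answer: 971799/113 ≈ 8600.0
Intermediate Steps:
H(J, Q) = -1/113
p(C) = 4 (p(C) = 4 + 0 = 4)
(H(100, -100) - 1*(-8596)) + p(M) = (-1/113 - 1*(-8596)) + 4 = (-1/113 + 8596) + 4 = 971347/113 + 4 = 971799/113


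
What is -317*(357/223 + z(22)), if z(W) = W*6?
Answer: -9444381/223 ≈ -42352.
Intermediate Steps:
z(W) = 6*W
-317*(357/223 + z(22)) = -317*(357/223 + 6*22) = -317*(357*(1/223) + 132) = -317*(357/223 + 132) = -317*29793/223 = -9444381/223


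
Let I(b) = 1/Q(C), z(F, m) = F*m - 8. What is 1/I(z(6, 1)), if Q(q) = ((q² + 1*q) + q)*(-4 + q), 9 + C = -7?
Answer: -4480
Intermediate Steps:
C = -16 (C = -9 - 7 = -16)
z(F, m) = -8 + F*m
Q(q) = (-4 + q)*(q² + 2*q) (Q(q) = ((q² + q) + q)*(-4 + q) = ((q + q²) + q)*(-4 + q) = (q² + 2*q)*(-4 + q) = (-4 + q)*(q² + 2*q))
I(b) = -1/4480 (I(b) = 1/(-16*(-8 + (-16)² - 2*(-16))) = 1/(-16*(-8 + 256 + 32)) = 1/(-16*280) = 1/(-4480) = -1/4480)
1/I(z(6, 1)) = 1/(-1/4480) = -4480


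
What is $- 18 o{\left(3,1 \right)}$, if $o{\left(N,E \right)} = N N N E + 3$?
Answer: $-540$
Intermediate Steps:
$o{\left(N,E \right)} = 3 + E N^{3}$ ($o{\left(N,E \right)} = N^{2} N E + 3 = N^{3} E + 3 = E N^{3} + 3 = 3 + E N^{3}$)
$- 18 o{\left(3,1 \right)} = - 18 \left(3 + 1 \cdot 3^{3}\right) = - 18 \left(3 + 1 \cdot 27\right) = - 18 \left(3 + 27\right) = \left(-18\right) 30 = -540$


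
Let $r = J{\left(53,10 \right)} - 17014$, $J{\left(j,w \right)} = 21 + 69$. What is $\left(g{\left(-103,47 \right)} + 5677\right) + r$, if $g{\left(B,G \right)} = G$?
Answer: $-11200$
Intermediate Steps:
$J{\left(j,w \right)} = 90$
$r = -16924$ ($r = 90 - 17014 = -16924$)
$\left(g{\left(-103,47 \right)} + 5677\right) + r = \left(47 + 5677\right) - 16924 = 5724 - 16924 = -11200$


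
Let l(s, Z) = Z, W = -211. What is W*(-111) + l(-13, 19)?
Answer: 23440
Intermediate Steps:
W*(-111) + l(-13, 19) = -211*(-111) + 19 = 23421 + 19 = 23440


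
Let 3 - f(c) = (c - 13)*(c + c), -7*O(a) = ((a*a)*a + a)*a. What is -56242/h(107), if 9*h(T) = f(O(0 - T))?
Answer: 2755858/3818861182086217 ≈ 7.2164e-10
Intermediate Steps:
O(a) = -a*(a + a**3)/7 (O(a) = -((a*a)*a + a)*a/7 = -(a**2*a + a)*a/7 = -(a**3 + a)*a/7 = -(a + a**3)*a/7 = -a*(a + a**3)/7)
f(c) = 3 - 2*c*(-13 + c) (f(c) = 3 - (c - 13)*(c + c) = 3 - (-13 + c)*2*c = 3 - 2*c*(-13 + c))
h(T) = 1/3 - 2*T**4*(-1 - T**2)**2/441 + 26*T**2*(-1 - T**2)/63 (h(T) = (3 - 2*(0 - T)**4*(-1 - (0 - T)**2)**2/49 + 26*((0 - T)**2*(-1 - (0 - T)**2)/7))/9 = (3 - 2*T**4*(-1 - (-T)**2)**2/49 + 26*((-T)**2*(-1 - (-T)**2)/7))/9 = (3 - 2*T**4*(-1 - T**2)**2/49 + 26*(T**2*(-1 - T**2)/7))/9 = (3 - 2*T**4*(-1 - T**2)**2/49 + 26*T**2*(-1 - T**2)/7)/9 = 1/3 - 2*T**4*(-1 - T**2)**2/441 + 26*T**2*(-1 - T**2)/63)
-56242/h(107) = -56242/(1/3 - 184/441*107**4 - 26/63*107**2 - 4/441*107**6 - 2/441*107**8) = -56242/(1/3 - 184/441*131079601 - 26/63*11449 - 4/441*1500730351849 - 2/441*17181861798319201) = -56242/(1/3 - 24118646584/441 - 297674/63 - 6002921407396/441 - 34363723596638402/441) = -56242/(-3818861182086217/49) = -56242*(-49/3818861182086217) = 2755858/3818861182086217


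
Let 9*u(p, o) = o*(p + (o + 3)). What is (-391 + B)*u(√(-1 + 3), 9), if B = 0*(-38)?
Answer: -4692 - 391*√2 ≈ -5245.0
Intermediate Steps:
u(p, o) = o*(3 + o + p)/9 (u(p, o) = (o*(p + (o + 3)))/9 = (o*(p + (3 + o)))/9 = (o*(3 + o + p))/9 = o*(3 + o + p)/9)
B = 0
(-391 + B)*u(√(-1 + 3), 9) = (-391 + 0)*((⅑)*9*(3 + 9 + √(-1 + 3))) = -391*9*(3 + 9 + √2)/9 = -391*9*(12 + √2)/9 = -391*(12 + √2) = -4692 - 391*√2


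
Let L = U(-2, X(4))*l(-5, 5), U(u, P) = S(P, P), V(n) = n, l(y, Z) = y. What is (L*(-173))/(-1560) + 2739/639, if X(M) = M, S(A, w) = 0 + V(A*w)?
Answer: -12697/2769 ≈ -4.5854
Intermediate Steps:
S(A, w) = A*w (S(A, w) = 0 + A*w = A*w)
U(u, P) = P² (U(u, P) = P*P = P²)
L = -80 (L = 4²*(-5) = 16*(-5) = -80)
(L*(-173))/(-1560) + 2739/639 = -80*(-173)/(-1560) + 2739/639 = 13840*(-1/1560) + 2739*(1/639) = -346/39 + 913/213 = -12697/2769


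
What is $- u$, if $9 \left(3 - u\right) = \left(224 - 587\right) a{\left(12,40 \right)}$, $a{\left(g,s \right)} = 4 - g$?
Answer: $\frac{959}{3} \approx 319.67$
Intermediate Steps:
$u = - \frac{959}{3}$ ($u = 3 - \frac{\left(224 - 587\right) \left(4 - 12\right)}{9} = 3 - \frac{\left(-363\right) \left(4 - 12\right)}{9} = 3 - \frac{\left(-363\right) \left(-8\right)}{9} = 3 - \frac{968}{3} = - \frac{959}{3} \approx -319.67$)
$- u = \left(-1\right) \left(- \frac{959}{3}\right) = \frac{959}{3}$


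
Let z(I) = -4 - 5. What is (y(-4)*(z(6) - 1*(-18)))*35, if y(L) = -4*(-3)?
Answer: 3780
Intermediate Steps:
y(L) = 12
z(I) = -9
(y(-4)*(z(6) - 1*(-18)))*35 = (12*(-9 - 1*(-18)))*35 = (12*(-9 + 18))*35 = (12*9)*35 = 108*35 = 3780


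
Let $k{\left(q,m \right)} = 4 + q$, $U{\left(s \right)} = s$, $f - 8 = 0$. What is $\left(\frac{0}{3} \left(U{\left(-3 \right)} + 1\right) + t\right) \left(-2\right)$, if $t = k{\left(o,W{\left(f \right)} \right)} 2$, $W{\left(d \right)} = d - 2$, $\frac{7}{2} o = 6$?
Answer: $- \frac{160}{7} \approx -22.857$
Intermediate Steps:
$f = 8$ ($f = 8 + 0 = 8$)
$o = \frac{12}{7}$ ($o = \frac{2}{7} \cdot 6 = \frac{12}{7} \approx 1.7143$)
$W{\left(d \right)} = -2 + d$
$t = \frac{80}{7}$ ($t = \left(4 + \frac{12}{7}\right) 2 = \frac{40}{7} \cdot 2 = \frac{80}{7} \approx 11.429$)
$\left(\frac{0}{3} \left(U{\left(-3 \right)} + 1\right) + t\right) \left(-2\right) = \left(\frac{0}{3} \left(-3 + 1\right) + \frac{80}{7}\right) \left(-2\right) = \left(0 \cdot \frac{1}{3} \left(-2\right) + \frac{80}{7}\right) \left(-2\right) = \left(0 \left(-2\right) + \frac{80}{7}\right) \left(-2\right) = \left(0 + \frac{80}{7}\right) \left(-2\right) = \frac{80}{7} \left(-2\right) = - \frac{160}{7}$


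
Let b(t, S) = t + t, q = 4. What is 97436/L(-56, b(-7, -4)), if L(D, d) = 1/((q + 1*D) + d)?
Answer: -6430776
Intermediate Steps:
b(t, S) = 2*t
L(D, d) = 1/(4 + D + d) (L(D, d) = 1/((4 + 1*D) + d) = 1/((4 + D) + d) = 1/(4 + D + d))
97436/L(-56, b(-7, -4)) = 97436/(1/(4 - 56 + 2*(-7))) = 97436/(1/(4 - 56 - 14)) = 97436/(1/(-66)) = 97436/(-1/66) = 97436*(-66) = -6430776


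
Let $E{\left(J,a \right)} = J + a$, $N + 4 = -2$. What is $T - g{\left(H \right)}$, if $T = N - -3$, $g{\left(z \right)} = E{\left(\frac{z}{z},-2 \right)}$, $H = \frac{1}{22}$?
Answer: $-2$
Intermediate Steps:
$N = -6$ ($N = -4 - 2 = -6$)
$H = \frac{1}{22} \approx 0.045455$
$g{\left(z \right)} = -1$ ($g{\left(z \right)} = \frac{z}{z} - 2 = 1 - 2 = -1$)
$T = -3$ ($T = -6 - -3 = -6 + 3 = -3$)
$T - g{\left(H \right)} = -3 - -1 = -3 + 1 = -2$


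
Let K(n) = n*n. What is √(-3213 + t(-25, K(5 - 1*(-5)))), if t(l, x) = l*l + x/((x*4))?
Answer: I*√10351/2 ≈ 50.87*I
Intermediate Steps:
K(n) = n²
t(l, x) = ¼ + l² (t(l, x) = l² + x/((4*x)) = l² + (1/(4*x))*x = l² + ¼ = ¼ + l²)
√(-3213 + t(-25, K(5 - 1*(-5)))) = √(-3213 + (¼ + (-25)²)) = √(-3213 + (¼ + 625)) = √(-3213 + 2501/4) = √(-10351/4) = I*√10351/2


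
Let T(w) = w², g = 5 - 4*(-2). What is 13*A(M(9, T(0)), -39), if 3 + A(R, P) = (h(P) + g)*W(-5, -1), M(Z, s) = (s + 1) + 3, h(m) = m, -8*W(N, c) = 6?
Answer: 429/2 ≈ 214.50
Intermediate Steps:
W(N, c) = -¾ (W(N, c) = -⅛*6 = -¾)
g = 13 (g = 5 + 8 = 13)
M(Z, s) = 4 + s (M(Z, s) = (1 + s) + 3 = 4 + s)
A(R, P) = -51/4 - 3*P/4 (A(R, P) = -3 + (P + 13)*(-¾) = -3 + (13 + P)*(-¾) = -3 + (-39/4 - 3*P/4) = -51/4 - 3*P/4)
13*A(M(9, T(0)), -39) = 13*(-51/4 - ¾*(-39)) = 13*(-51/4 + 117/4) = 13*(33/2) = 429/2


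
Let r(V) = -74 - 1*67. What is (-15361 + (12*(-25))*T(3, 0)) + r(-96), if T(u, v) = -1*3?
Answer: -14602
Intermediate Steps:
T(u, v) = -3
r(V) = -141 (r(V) = -74 - 67 = -141)
(-15361 + (12*(-25))*T(3, 0)) + r(-96) = (-15361 + (12*(-25))*(-3)) - 141 = (-15361 - 300*(-3)) - 141 = (-15361 + 900) - 141 = -14461 - 141 = -14602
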